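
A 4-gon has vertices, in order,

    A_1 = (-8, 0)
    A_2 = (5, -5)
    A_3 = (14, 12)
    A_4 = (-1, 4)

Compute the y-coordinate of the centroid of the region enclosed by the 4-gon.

Apply Gauss's area formula. First the cross-terms c_i = x_i·y_{i+1} − x_{i+1}·y_i:
  40, 130, 68, 32  ⇒  2A = 270, A = 135.
Then Σ (y_i + y_{i+1})·c_i = 1926, so ȳ = 1926 / (6·135) = 107/45.

107/45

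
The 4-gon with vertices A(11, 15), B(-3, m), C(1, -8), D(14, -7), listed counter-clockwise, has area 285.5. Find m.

11

Write out the shoelace sum; only the two edges meeting at B involve m:
2·Area = [(11·m − (-3)·15) + ((-3)·(-8) − 1·m)] + 392
       = 10·m + 461 = 571
⇒ m = 11.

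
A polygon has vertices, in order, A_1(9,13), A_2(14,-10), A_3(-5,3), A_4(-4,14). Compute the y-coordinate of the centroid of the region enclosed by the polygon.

Apply Gauss's area formula. First the cross-terms c_i = x_i·y_{i+1} − x_{i+1}·y_i:
  -272, -8, -58, -178  ⇒  2A = -516, A = -258.
Then Σ (y_i + y_{i+1})·c_i = -6552, so ȳ = -6552 / (6·(-258)) = 182/43.

182/43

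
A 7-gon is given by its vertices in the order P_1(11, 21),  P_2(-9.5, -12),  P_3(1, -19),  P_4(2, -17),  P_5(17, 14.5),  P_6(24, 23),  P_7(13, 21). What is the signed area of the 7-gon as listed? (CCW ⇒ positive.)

Σ = (67.5) + (192.5) + (21) + (318) + (43) + (205) + (42) = 889
Signed area = Σ/2 = 444.5 (positive ⇒ counter-clockwise traversal).

444.5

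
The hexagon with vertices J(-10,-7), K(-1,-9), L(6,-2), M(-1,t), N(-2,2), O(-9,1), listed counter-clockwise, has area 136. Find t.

Write out the shoelace sum; only the two edges meeting at M involve t:
2·Area = [(6·t − (-1)·(-2)) + ((-1)·2 − (-2)·t)] + 228
       = 8·t + 224 = 272
⇒ t = 6.

6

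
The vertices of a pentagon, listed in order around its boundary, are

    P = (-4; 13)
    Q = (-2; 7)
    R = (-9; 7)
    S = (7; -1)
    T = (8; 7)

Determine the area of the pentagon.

P→Q: (-4)(7) − (-2)(13) = -2
Q→R: (-2)(7) − (-9)(7) = 49
R→S: (-9)(-1) − (7)(7) = -40
S→T: (7)(7) − (8)(-1) = 57
T→P: (8)(13) − (-4)(7) = 132
Σ = 196
Area = |Σ|/2 = 98.

98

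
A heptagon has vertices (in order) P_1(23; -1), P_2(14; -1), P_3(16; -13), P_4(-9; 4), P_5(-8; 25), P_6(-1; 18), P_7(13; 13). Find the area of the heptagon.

549.5

Apply the surveyor's formula: 2A = Σ (x_i·y_{i+1} − x_{i+1}·y_i), indices taken mod 7.
Σ = (-9) + (-166) + (-53) + (-193) + (-119) + (-247) + (-312) = -1099
Area = |Σ|/2 = 549.5.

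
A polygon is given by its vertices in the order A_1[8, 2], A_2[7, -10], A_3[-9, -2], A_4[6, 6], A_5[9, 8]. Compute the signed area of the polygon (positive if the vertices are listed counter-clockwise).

Apply the surveyor's formula: 2A = Σ (x_i·y_{i+1} − x_{i+1}·y_i), indices taken mod 5.
Cross-terms: -94, -104, -42, -6, -46  ⇒  Σ = -292
Signed area = Σ/2 = -146 (negative ⇒ clockwise traversal).

-146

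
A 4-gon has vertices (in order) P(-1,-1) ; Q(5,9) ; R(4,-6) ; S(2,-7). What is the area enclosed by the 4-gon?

Cross-terms: -4, -66, -16, -9  ⇒  Σ = -95
Area = |Σ|/2 = 47.5.

47.5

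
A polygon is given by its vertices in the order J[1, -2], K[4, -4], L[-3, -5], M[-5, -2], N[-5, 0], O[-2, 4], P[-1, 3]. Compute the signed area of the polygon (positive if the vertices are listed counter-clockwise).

-40

Apply the shoelace formula: 2A = Σ (x_i·y_{i+1} − x_{i+1}·y_i), indices taken mod 7.
Cross-terms: 4, -32, -19, -10, -20, -2, -1  ⇒  Σ = -80
Signed area = Σ/2 = -40 (negative ⇒ clockwise traversal).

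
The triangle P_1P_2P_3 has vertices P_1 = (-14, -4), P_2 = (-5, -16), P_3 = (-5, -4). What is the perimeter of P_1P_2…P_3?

|P_1P_2| = √((9)² + (-12)²) = √225 = 15
|P_2P_3| = √((0)² + (12)²) = √144 = 12
|P_3P_1| = √((-9)² + (0)²) = √81 = 9
Perimeter = 15 + 12 + 9 = 36.

36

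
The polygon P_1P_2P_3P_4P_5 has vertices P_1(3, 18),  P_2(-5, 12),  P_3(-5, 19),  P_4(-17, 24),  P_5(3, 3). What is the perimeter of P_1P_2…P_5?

74

|P_1P_2| = √((-8)² + (-6)²) = √100 = 10
|P_2P_3| = √((0)² + (7)²) = √49 = 7
|P_3P_4| = √((-12)² + (5)²) = √169 = 13
|P_4P_5| = √((20)² + (-21)²) = √841 = 29
|P_5P_1| = √((0)² + (15)²) = √225 = 15
Perimeter = 10 + 7 + 13 + 29 + 15 = 74.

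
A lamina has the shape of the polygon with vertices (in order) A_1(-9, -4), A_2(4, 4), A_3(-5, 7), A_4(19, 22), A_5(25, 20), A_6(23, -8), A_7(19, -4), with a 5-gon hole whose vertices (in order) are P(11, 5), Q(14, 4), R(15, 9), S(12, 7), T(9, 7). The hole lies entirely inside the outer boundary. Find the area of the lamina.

Outer boundary:
Apply Gauss's area formula: 2A = Σ (x_i·y_{i+1} − x_{i+1}·y_i), indices taken mod 7.
Σ = (-20) + (48) + (-243) + (-170) + (-660) + (60) + (-112) = -1097
Area = |Σ|/2 = 548.5.
Hole:
Apply the surveyor's formula: 2A = Σ (x_i·y_{i+1} − x_{i+1}·y_i), indices taken mod 5.
Σ = (-26) + (66) + (-3) + (21) + (-32) = 26
Area = |Σ|/2 = 13.
Net area = 548.5 − 13 = 535.5.

535.5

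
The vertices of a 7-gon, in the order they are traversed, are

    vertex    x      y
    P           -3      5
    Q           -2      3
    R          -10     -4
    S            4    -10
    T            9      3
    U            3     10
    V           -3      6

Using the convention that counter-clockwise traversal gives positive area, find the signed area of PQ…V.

194.5

Apply the shoelace (surveyor's) formula: 2A = Σ (x_i·y_{i+1} − x_{i+1}·y_i), indices taken mod 7.
P→Q: (-3)(3) − (-2)(5) = 1
Q→R: (-2)(-4) − (-10)(3) = 38
R→S: (-10)(-10) − (4)(-4) = 116
S→T: (4)(3) − (9)(-10) = 102
T→U: (9)(10) − (3)(3) = 81
U→V: (3)(6) − (-3)(10) = 48
V→P: (-3)(5) − (-3)(6) = 3
Σ = 389
Signed area = Σ/2 = 194.5 (positive ⇒ counter-clockwise traversal).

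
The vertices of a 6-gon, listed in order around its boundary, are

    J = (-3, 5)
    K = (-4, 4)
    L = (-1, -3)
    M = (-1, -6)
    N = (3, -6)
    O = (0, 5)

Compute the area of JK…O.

40.5

Σ = (8) + (16) + (3) + (24) + (15) + (15) = 81
Area = |Σ|/2 = 40.5.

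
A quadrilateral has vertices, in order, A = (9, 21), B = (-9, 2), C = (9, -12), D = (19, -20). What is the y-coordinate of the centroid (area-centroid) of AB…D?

Apply the surveyor's formula. First the cross-terms c_i = x_i·y_{i+1} − x_{i+1}·y_i:
  207, 90, 48, 579  ⇒  2A = 924, A = 462.
Then Σ (y_i + y_{i+1})·c_i = 2904, so ȳ = 2904 / (6·462) = 22/21.

22/21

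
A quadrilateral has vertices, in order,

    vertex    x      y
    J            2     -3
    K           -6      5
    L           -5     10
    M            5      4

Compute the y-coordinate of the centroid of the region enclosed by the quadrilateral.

Apply the surveyor's formula. First the cross-terms c_i = x_i·y_{i+1} − x_{i+1}·y_i:
  -8, -35, -70, -23  ⇒  2A = -136, A = -68.
Then Σ (y_i + y_{i+1})·c_i = -1544, so ȳ = -1544 / (6·(-68)) = 193/51.

193/51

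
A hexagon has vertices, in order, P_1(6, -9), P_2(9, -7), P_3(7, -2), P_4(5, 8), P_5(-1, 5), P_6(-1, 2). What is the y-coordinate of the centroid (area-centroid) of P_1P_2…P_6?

-12/169

Apply the surveyor's formula. First the cross-terms c_i = x_i·y_{i+1} − x_{i+1}·y_i:
  39, 31, 66, 33, 3, -3  ⇒  2A = 169, A = 84.5.
Then Σ (y_i + y_{i+1})·c_i = -36, so ȳ = -36 / (6·84.5) = -12/169.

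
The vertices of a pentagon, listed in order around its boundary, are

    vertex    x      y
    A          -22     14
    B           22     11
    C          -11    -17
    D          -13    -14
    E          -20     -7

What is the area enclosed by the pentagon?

Apply the shoelace (surveyor's) formula: 2A = Σ (x_i·y_{i+1} − x_{i+1}·y_i), indices taken mod 5.
Cross-terms: -550, -253, -67, -189, -434  ⇒  Σ = -1493
Area = |Σ|/2 = 746.5.

746.5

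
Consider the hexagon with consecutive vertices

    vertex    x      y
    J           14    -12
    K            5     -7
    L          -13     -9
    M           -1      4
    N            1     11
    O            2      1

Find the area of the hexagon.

154.5

Cross-terms: -38, -136, -61, -15, -21, -38  ⇒  Σ = -309
Area = |Σ|/2 = 154.5.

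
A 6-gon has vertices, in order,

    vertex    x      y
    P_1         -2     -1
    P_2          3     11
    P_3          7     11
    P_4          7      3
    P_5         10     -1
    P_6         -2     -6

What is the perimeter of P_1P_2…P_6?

|P_1P_2| = √((5)² + (12)²) = √169 = 13
|P_2P_3| = √((4)² + (0)²) = √16 = 4
|P_3P_4| = √((0)² + (-8)²) = √64 = 8
|P_4P_5| = √((3)² + (-4)²) = √25 = 5
|P_5P_6| = √((-12)² + (-5)²) = √169 = 13
|P_6P_1| = √((0)² + (5)²) = √25 = 5
Perimeter = 13 + 4 + 8 + 5 + 13 + 5 = 48.

48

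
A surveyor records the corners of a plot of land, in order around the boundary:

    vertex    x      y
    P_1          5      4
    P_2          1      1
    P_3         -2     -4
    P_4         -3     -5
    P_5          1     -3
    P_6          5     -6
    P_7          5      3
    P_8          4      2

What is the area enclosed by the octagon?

34.5

Apply the surveyor's formula: 2A = Σ (x_i·y_{i+1} − x_{i+1}·y_i), indices taken mod 8.
P_1→P_2: (5)(1) − (1)(4) = 1
P_2→P_3: (1)(-4) − (-2)(1) = -2
P_3→P_4: (-2)(-5) − (-3)(-4) = -2
P_4→P_5: (-3)(-3) − (1)(-5) = 14
P_5→P_6: (1)(-6) − (5)(-3) = 9
P_6→P_7: (5)(3) − (5)(-6) = 45
P_7→P_8: (5)(2) − (4)(3) = -2
P_8→P_1: (4)(4) − (5)(2) = 6
Σ = 69
Area = |Σ|/2 = 34.5.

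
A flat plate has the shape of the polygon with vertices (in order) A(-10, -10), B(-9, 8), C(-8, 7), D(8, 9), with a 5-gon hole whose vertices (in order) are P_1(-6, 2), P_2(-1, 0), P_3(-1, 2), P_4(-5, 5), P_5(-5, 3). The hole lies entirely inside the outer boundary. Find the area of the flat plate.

132

Outer boundary:
A→B: (-10)(8) − (-9)(-10) = -170
B→C: (-9)(7) − (-8)(8) = 1
C→D: (-8)(9) − (8)(7) = -128
D→A: (8)(-10) − (-10)(9) = 10
Σ = -287
Area = |Σ|/2 = 143.5.
Hole:
Σ = (2) + (-2) + (5) + (10) + (8) = 23
Area = |Σ|/2 = 11.5.
Net area = 143.5 − 11.5 = 132.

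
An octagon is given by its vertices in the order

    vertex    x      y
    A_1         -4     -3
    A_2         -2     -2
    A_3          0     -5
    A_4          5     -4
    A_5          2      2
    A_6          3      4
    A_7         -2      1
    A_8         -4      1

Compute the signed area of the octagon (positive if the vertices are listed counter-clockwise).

43

Apply the surveyor's formula: 2A = Σ (x_i·y_{i+1} − x_{i+1}·y_i), indices taken mod 8.
A_1→A_2: (-4)(-2) − (-2)(-3) = 2
A_2→A_3: (-2)(-5) − (0)(-2) = 10
A_3→A_4: (0)(-4) − (5)(-5) = 25
A_4→A_5: (5)(2) − (2)(-4) = 18
A_5→A_6: (2)(4) − (3)(2) = 2
A_6→A_7: (3)(1) − (-2)(4) = 11
A_7→A_8: (-2)(1) − (-4)(1) = 2
A_8→A_1: (-4)(-3) − (-4)(1) = 16
Σ = 86
Signed area = Σ/2 = 43 (positive ⇒ counter-clockwise traversal).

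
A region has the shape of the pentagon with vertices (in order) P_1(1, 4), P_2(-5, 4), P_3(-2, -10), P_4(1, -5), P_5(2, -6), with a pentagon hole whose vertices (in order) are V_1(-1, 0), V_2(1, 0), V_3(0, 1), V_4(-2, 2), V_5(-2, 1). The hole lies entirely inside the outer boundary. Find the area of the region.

Outer boundary:
Apply the shoelace (surveyor's) formula: 2A = Σ (x_i·y_{i+1} − x_{i+1}·y_i), indices taken mod 5.
P_1→P_2: (1)(4) − (-5)(4) = 24
P_2→P_3: (-5)(-10) − (-2)(4) = 58
P_3→P_4: (-2)(-5) − (1)(-10) = 20
P_4→P_5: (1)(-6) − (2)(-5) = 4
P_5→P_1: (2)(4) − (1)(-6) = 14
Σ = 120
Area = |Σ|/2 = 60.
Hole:
Apply Gauss's area formula: 2A = Σ (x_i·y_{i+1} − x_{i+1}·y_i), indices taken mod 5.
V_1→V_2: (-1)(0) − (1)(0) = 0
V_2→V_3: (1)(1) − (0)(0) = 1
V_3→V_4: (0)(2) − (-2)(1) = 2
V_4→V_5: (-2)(1) − (-2)(2) = 2
V_5→V_1: (-2)(0) − (-1)(1) = 1
Σ = 6
Area = |Σ|/2 = 3.
Net area = 60 − 3 = 57.

57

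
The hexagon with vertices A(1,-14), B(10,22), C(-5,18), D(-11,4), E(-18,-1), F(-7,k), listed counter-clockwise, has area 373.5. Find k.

3

The doubled signed area Σ (x_i y_{i+1} − x_{i+1} y_i) is linear in k.
With k=0 it equals 804; the coefficient of k is -19 (from the two edges through F).
So -19·k + 804 = 2·373.5 = 747 ⇒ k = 3.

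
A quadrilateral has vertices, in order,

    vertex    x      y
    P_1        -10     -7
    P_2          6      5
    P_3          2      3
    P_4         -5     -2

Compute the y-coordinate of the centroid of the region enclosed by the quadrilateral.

Apply the shoelace (surveyor's) formula. First the cross-terms c_i = x_i·y_{i+1} − x_{i+1}·y_i:
  -8, 8, 11, 15  ⇒  2A = 26, A = 13.
Then Σ (y_i + y_{i+1})·c_i = -44, so ȳ = -44 / (6·13) = -22/39.

-22/39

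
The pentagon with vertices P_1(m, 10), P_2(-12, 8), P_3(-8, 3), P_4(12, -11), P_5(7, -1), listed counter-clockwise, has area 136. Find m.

-7

The doubled signed area Σ (x_i y_{i+1} − x_{i+1} y_i) is linear in m.
With m=0 it equals 335; the coefficient of m is 9 (from the two edges through P_1).
So 9·m + 335 = 2·136 = 272 ⇒ m = -7.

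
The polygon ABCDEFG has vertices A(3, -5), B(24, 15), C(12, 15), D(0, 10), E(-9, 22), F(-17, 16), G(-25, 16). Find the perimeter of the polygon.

122

|AB| = √((21)² + (20)²) = √841 = 29
|BC| = √((-12)² + (0)²) = √144 = 12
|CD| = √((-12)² + (-5)²) = √169 = 13
|DE| = √((-9)² + (12)²) = √225 = 15
|EF| = √((-8)² + (-6)²) = √100 = 10
|FG| = √((-8)² + (0)²) = √64 = 8
|GA| = √((28)² + (-21)²) = √1225 = 35
Perimeter = 29 + 12 + 13 + 15 + 10 + 8 + 35 = 122.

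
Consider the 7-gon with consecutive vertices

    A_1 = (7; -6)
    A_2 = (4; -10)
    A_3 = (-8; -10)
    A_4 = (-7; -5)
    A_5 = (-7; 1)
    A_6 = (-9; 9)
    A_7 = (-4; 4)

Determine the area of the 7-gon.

148

Apply Gauss's area formula: 2A = Σ (x_i·y_{i+1} − x_{i+1}·y_i), indices taken mod 7.
A_1→A_2: (7)(-10) − (4)(-6) = -46
A_2→A_3: (4)(-10) − (-8)(-10) = -120
A_3→A_4: (-8)(-5) − (-7)(-10) = -30
A_4→A_5: (-7)(1) − (-7)(-5) = -42
A_5→A_6: (-7)(9) − (-9)(1) = -54
A_6→A_7: (-9)(4) − (-4)(9) = 0
A_7→A_1: (-4)(-6) − (7)(4) = -4
Σ = -296
Area = |Σ|/2 = 148.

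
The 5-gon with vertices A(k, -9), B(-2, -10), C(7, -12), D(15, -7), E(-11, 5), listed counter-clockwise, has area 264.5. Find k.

-15

Write out the shoelace sum; only the two edges meeting at A involve k:
2·Area = [((-11)·(-9) − k·5) + (k·(-10) − (-2)·(-9))] + 223
       = -15·k + 304 = 529
⇒ k = -15.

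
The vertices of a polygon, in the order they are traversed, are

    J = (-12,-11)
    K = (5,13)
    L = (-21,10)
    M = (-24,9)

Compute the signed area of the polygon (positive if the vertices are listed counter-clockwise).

322.5

Apply the shoelace formula: 2A = Σ (x_i·y_{i+1} − x_{i+1}·y_i), indices taken mod 4.
Σ = (-101) + (323) + (51) + (372) = 645
Signed area = Σ/2 = 322.5 (positive ⇒ counter-clockwise traversal).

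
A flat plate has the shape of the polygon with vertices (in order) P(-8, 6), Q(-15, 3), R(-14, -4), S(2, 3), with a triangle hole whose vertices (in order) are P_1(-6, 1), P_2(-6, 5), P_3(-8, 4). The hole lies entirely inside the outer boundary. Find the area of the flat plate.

81

Outer boundary:
Apply the shoelace formula: 2A = Σ (x_i·y_{i+1} − x_{i+1}·y_i), indices taken mod 4.
Cross-terms: 66, 102, -34, 36  ⇒  Σ = 170
Area = |Σ|/2 = 85.
Hole:
Σ = (-24) + (16) + (16) = 8
Area = |Σ|/2 = 4.
Net area = 85 − 4 = 81.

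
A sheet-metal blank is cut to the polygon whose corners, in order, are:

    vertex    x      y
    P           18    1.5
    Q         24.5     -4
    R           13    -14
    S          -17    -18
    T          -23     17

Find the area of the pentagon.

957.625

Apply the shoelace formula: 2A = Σ (x_i·y_{i+1} − x_{i+1}·y_i), indices taken mod 5.
Σ = (-108.75) + (-291) + (-472) + (-703) + (-340.5) = -1915.25
Area = |Σ|/2 = 957.625.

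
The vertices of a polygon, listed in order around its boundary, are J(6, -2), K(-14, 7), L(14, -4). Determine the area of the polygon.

Apply the shoelace formula: 2A = Σ (x_i·y_{i+1} − x_{i+1}·y_i), indices taken mod 3.
Σ = (14) + (-42) + (-4) = -32
Area = |Σ|/2 = 16.

16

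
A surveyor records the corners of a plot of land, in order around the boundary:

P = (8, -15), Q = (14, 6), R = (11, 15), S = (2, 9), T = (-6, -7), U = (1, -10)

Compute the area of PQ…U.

321.5

Apply the shoelace formula: 2A = Σ (x_i·y_{i+1} − x_{i+1}·y_i), indices taken mod 6.
Σ = (258) + (144) + (69) + (40) + (67) + (65) = 643
Area = |Σ|/2 = 321.5.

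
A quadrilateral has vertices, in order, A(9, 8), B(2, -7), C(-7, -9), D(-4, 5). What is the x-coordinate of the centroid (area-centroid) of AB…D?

Apply Gauss's area formula. First the cross-terms c_i = x_i·y_{i+1} − x_{i+1}·y_i:
  -79, -67, -71, -77  ⇒  2A = -294, A = -147.
Then Σ (x_i + x_{i+1})·c_i = -138, so x̄ = -138 / (6·(-147)) = 23/147.

23/147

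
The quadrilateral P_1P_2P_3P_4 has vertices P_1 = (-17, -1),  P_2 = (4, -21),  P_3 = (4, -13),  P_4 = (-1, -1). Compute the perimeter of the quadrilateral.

|P_1P_2| = √((21)² + (-20)²) = √841 = 29
|P_2P_3| = √((0)² + (8)²) = √64 = 8
|P_3P_4| = √((-5)² + (12)²) = √169 = 13
|P_4P_1| = √((-16)² + (0)²) = √256 = 16
Perimeter = 29 + 8 + 13 + 16 = 66.

66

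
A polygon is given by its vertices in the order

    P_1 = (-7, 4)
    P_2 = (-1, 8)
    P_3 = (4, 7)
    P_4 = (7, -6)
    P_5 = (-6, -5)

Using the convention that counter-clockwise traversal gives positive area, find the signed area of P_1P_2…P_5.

-147

Σ = (-52) + (-39) + (-73) + (-71) + (-59) = -294
Signed area = Σ/2 = -147 (negative ⇒ clockwise traversal).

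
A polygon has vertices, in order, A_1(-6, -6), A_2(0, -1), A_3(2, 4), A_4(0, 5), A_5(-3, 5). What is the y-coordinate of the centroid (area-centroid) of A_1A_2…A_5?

52/81

Apply the shoelace (surveyor's) formula. First the cross-terms c_i = x_i·y_{i+1} − x_{i+1}·y_i:
  6, 2, 10, 15, 48  ⇒  2A = 81, A = 40.5.
Then Σ (y_i + y_{i+1})·c_i = 156, so ȳ = 156 / (6·40.5) = 52/81.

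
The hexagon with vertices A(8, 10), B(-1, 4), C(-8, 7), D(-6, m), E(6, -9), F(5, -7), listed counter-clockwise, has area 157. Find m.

The doubled signed area Σ (x_i y_{i+1} − x_{i+1} y_i) is linear in m.
With m=0 it equals 272; the coefficient of m is -14 (from the two edges through D).
So -14·m + 272 = 2·157 = 314 ⇒ m = -3.

-3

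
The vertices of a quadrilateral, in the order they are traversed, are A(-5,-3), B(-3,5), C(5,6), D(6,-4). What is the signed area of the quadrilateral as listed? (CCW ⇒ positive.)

Apply the shoelace formula: 2A = Σ (x_i·y_{i+1} − x_{i+1}·y_i), indices taken mod 4.
A→B: (-5)(5) − (-3)(-3) = -34
B→C: (-3)(6) − (5)(5) = -43
C→D: (5)(-4) − (6)(6) = -56
D→A: (6)(-3) − (-5)(-4) = -38
Σ = -171
Signed area = Σ/2 = -85.5 (negative ⇒ clockwise traversal).

-85.5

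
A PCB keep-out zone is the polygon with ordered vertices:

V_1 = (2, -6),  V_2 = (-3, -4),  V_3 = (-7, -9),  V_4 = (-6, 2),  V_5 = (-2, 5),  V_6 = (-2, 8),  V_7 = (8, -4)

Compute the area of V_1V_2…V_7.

Σ = (-26) + (-1) + (-68) + (-26) + (-6) + (-56) + (-40) = -223
Area = |Σ|/2 = 111.5.

111.5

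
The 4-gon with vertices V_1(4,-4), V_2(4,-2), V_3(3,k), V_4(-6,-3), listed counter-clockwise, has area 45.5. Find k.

5

The doubled signed area Σ (x_i y_{i+1} − x_{i+1} y_i) is linear in k.
With k=0 it equals 41; the coefficient of k is 10 (from the two edges through V_3).
So 10·k + 41 = 2·45.5 = 91 ⇒ k = 5.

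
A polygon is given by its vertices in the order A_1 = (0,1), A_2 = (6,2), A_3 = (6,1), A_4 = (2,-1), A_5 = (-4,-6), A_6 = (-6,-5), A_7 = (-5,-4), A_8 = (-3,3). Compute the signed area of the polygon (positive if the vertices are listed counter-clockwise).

-41.5

Cross-terms: -6, -6, -8, -16, -16, -1, -27, -3  ⇒  Σ = -83
Signed area = Σ/2 = -41.5 (negative ⇒ clockwise traversal).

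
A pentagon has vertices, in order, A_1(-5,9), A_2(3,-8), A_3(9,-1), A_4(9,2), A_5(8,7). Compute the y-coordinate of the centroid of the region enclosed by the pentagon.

518/263

Apply the shoelace formula. First the cross-terms c_i = x_i·y_{i+1} − x_{i+1}·y_i:
  13, 69, 27, 47, 107  ⇒  2A = 263, A = 131.5.
Then Σ (y_i + y_{i+1})·c_i = 1554, so ȳ = 1554 / (6·131.5) = 518/263.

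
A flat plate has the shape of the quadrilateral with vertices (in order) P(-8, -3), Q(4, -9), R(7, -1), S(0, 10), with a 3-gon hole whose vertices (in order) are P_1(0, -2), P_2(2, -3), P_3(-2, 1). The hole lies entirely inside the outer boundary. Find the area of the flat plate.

144.5

Outer boundary:
Cross-terms: 84, 59, 70, 80  ⇒  Σ = 293
Area = |Σ|/2 = 146.5.
Hole:
Apply the shoelace formula: 2A = Σ (x_i·y_{i+1} − x_{i+1}·y_i), indices taken mod 3.
Cross-terms: 4, -4, 4  ⇒  Σ = 4
Area = |Σ|/2 = 2.
Net area = 146.5 − 2 = 144.5.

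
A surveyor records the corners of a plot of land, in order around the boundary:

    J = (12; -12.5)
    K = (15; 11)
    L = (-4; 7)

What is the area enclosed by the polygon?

217.25

Σ = (319.5) + (149) + (-34) = 434.5
Area = |Σ|/2 = 217.25.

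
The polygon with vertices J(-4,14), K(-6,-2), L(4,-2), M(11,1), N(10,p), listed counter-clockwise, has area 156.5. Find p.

Write out the shoelace sum; only the two edges meeting at N involve p:
2·Area = [(11·p − 10·1) + (10·14 − (-4)·p)] + 138
       = 15·p + 268 = 313
⇒ p = 3.

3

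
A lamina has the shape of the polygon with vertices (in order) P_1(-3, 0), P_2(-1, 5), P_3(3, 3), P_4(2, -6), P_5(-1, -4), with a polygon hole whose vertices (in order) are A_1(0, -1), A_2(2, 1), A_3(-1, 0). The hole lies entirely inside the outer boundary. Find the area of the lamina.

39.5

Outer boundary:
Apply Gauss's area formula: 2A = Σ (x_i·y_{i+1} − x_{i+1}·y_i), indices taken mod 5.
P_1→P_2: (-3)(5) − (-1)(0) = -15
P_2→P_3: (-1)(3) − (3)(5) = -18
P_3→P_4: (3)(-6) − (2)(3) = -24
P_4→P_5: (2)(-4) − (-1)(-6) = -14
P_5→P_1: (-1)(0) − (-3)(-4) = -12
Σ = -83
Area = |Σ|/2 = 41.5.
Hole:
A_1→A_2: (0)(1) − (2)(-1) = 2
A_2→A_3: (2)(0) − (-1)(1) = 1
A_3→A_1: (-1)(-1) − (0)(0) = 1
Σ = 4
Area = |Σ|/2 = 2.
Net area = 41.5 − 2 = 39.5.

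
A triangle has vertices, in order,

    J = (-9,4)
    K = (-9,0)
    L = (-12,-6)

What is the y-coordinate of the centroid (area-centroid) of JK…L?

-2/3

Apply the shoelace (surveyor's) formula. First the cross-terms c_i = x_i·y_{i+1} − x_{i+1}·y_i:
  36, 54, -102  ⇒  2A = -12, A = -6.
Then Σ (y_i + y_{i+1})·c_i = 24, so ȳ = 24 / (6·(-6)) = -2/3.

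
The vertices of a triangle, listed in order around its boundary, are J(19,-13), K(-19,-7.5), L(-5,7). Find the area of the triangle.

314

Apply Gauss's area formula: 2A = Σ (x_i·y_{i+1} − x_{i+1}·y_i), indices taken mod 3.
Σ = (-389.5) + (-170.5) + (-68) = -628
Area = |Σ|/2 = 314.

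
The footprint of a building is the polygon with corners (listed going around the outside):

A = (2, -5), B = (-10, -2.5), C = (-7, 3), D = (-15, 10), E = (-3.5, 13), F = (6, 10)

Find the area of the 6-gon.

Apply the surveyor's formula: 2A = Σ (x_i·y_{i+1} − x_{i+1}·y_i), indices taken mod 6.
Σ = (-55) + (-47.5) + (-25) + (-160) + (-113) + (-50) = -450.5
Area = |Σ|/2 = 225.25.

225.25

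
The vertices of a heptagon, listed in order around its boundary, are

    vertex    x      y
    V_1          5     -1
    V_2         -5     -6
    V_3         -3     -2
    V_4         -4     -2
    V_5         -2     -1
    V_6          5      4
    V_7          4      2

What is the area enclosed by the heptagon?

Apply the shoelace (surveyor's) formula: 2A = Σ (x_i·y_{i+1} − x_{i+1}·y_i), indices taken mod 7.
V_1→V_2: (5)(-6) − (-5)(-1) = -35
V_2→V_3: (-5)(-2) − (-3)(-6) = -8
V_3→V_4: (-3)(-2) − (-4)(-2) = -2
V_4→V_5: (-4)(-1) − (-2)(-2) = 0
V_5→V_6: (-2)(4) − (5)(-1) = -3
V_6→V_7: (5)(2) − (4)(4) = -6
V_7→V_1: (4)(-1) − (5)(2) = -14
Σ = -68
Area = |Σ|/2 = 34.

34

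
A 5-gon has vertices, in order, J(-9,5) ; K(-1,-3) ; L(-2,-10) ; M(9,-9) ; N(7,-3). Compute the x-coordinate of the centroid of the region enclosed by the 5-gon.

82/47

Apply the shoelace formula. First the cross-terms c_i = x_i·y_{i+1} − x_{i+1}·y_i:
  32, 4, 108, 36, 8  ⇒  2A = 188, A = 94.
Then Σ (x_i + x_{i+1})·c_i = 984, so x̄ = 984 / (6·94) = 82/47.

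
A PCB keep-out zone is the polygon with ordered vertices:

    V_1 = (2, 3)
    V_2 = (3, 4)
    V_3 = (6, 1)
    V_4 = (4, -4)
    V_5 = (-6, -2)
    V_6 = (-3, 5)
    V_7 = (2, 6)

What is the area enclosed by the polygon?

Cross-terms: -1, -21, -28, -32, -36, -28, -6  ⇒  Σ = -152
Area = |Σ|/2 = 76.

76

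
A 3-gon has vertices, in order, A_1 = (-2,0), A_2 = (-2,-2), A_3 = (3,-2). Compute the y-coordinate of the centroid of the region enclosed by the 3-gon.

-4/3

Apply the shoelace (surveyor's) formula. First the cross-terms c_i = x_i·y_{i+1} − x_{i+1}·y_i:
  4, 10, -4  ⇒  2A = 10, A = 5.
Then Σ (y_i + y_{i+1})·c_i = -40, so ȳ = -40 / (6·5) = -4/3.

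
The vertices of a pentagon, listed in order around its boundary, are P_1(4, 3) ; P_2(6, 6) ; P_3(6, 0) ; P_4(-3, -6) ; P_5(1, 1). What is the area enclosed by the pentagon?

32

Σ = (6) + (-36) + (-36) + (3) + (-1) = -64
Area = |Σ|/2 = 32.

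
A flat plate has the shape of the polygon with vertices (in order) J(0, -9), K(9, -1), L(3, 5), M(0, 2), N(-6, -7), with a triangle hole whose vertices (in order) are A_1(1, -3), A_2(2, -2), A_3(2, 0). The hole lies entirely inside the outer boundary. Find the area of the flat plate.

99.5

Outer boundary:
Σ = (81) + (48) + (6) + (12) + (54) = 201
Area = |Σ|/2 = 100.5.
Hole:
Apply the shoelace (surveyor's) formula: 2A = Σ (x_i·y_{i+1} − x_{i+1}·y_i), indices taken mod 3.
Σ = (4) + (4) + (-6) = 2
Area = |Σ|/2 = 1.
Net area = 100.5 − 1 = 99.5.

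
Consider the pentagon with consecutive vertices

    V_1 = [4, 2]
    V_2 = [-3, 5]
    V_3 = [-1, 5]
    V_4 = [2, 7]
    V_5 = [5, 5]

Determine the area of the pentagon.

18

Σ = (26) + (-10) + (-17) + (-25) + (-10) = -36
Area = |Σ|/2 = 18.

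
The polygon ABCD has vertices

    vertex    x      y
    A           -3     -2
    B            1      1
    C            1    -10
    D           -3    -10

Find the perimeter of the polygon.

28

|AB| = √((4)² + (3)²) = √25 = 5
|BC| = √((0)² + (-11)²) = √121 = 11
|CD| = √((-4)² + (0)²) = √16 = 4
|DA| = √((0)² + (8)²) = √64 = 8
Perimeter = 5 + 11 + 4 + 8 = 28.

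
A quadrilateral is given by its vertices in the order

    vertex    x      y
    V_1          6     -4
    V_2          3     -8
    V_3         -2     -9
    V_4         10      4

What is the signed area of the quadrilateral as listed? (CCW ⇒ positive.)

Σ = (-36) + (-43) + (82) + (-64) = -61
Signed area = Σ/2 = -30.5 (negative ⇒ clockwise traversal).

-30.5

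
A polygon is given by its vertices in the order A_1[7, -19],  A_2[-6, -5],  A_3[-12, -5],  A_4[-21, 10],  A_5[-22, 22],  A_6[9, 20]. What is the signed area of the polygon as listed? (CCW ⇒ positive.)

Apply the shoelace formula: 2A = Σ (x_i·y_{i+1} − x_{i+1}·y_i), indices taken mod 6.
Σ = (-149) + (-30) + (-225) + (-242) + (-638) + (-311) = -1595
Signed area = Σ/2 = -797.5 (negative ⇒ clockwise traversal).

-797.5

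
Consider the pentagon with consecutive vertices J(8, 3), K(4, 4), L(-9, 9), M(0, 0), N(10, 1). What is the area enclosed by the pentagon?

Σ = (20) + (72) + (0) + (0) + (22) = 114
Area = |Σ|/2 = 57.

57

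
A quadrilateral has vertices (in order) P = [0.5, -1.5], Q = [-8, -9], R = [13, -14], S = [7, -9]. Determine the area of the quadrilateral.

93.75

Apply the surveyor's formula: 2A = Σ (x_i·y_{i+1} − x_{i+1}·y_i), indices taken mod 4.
Σ = (-16.5) + (229) + (-19) + (-6) = 187.5
Area = |Σ|/2 = 93.75.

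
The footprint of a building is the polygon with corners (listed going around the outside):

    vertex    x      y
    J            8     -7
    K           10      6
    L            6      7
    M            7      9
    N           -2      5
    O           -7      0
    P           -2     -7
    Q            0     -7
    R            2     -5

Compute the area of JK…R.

174

J→K: (8)(6) − (10)(-7) = 118
K→L: (10)(7) − (6)(6) = 34
L→M: (6)(9) − (7)(7) = 5
M→N: (7)(5) − (-2)(9) = 53
N→O: (-2)(0) − (-7)(5) = 35
O→P: (-7)(-7) − (-2)(0) = 49
P→Q: (-2)(-7) − (0)(-7) = 14
Q→R: (0)(-5) − (2)(-7) = 14
R→J: (2)(-7) − (8)(-5) = 26
Σ = 348
Area = |Σ|/2 = 174.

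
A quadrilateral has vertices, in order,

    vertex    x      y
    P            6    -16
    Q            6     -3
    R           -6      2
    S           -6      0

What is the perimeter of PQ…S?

48

|PQ| = √((0)² + (13)²) = √169 = 13
|QR| = √((-12)² + (5)²) = √169 = 13
|RS| = √((0)² + (-2)²) = √4 = 2
|SP| = √((12)² + (-16)²) = √400 = 20
Perimeter = 13 + 13 + 2 + 20 = 48.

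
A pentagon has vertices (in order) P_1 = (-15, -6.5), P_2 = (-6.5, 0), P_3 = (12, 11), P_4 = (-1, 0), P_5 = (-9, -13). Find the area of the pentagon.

Σ = (-42.25) + (-71.5) + (11) + (13) + (-136.5) = -226.25
Area = |Σ|/2 = 113.125.

113.125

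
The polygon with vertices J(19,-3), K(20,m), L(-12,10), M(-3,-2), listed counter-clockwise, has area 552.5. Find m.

24

Write out the shoelace sum; only the two edges meeting at K involve m:
2·Area = [(19·m − 20·(-3)) + (20·10 − (-12)·m)] + 101
       = 31·m + 361 = 1105
⇒ m = 24.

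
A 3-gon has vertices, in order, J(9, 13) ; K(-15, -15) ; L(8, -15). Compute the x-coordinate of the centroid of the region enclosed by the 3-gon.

Apply the surveyor's formula. First the cross-terms c_i = x_i·y_{i+1} − x_{i+1}·y_i:
  60, 345, 239  ⇒  2A = 644, A = 322.
Then Σ (x_i + x_{i+1})·c_i = 1288, so x̄ = 1288 / (6·322) = 2/3.

2/3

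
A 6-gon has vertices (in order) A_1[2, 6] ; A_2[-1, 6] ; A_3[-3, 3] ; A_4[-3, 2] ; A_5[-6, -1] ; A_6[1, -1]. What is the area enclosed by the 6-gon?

Cross-terms: 18, 15, 3, 15, 7, 8  ⇒  Σ = 66
Area = |Σ|/2 = 33.

33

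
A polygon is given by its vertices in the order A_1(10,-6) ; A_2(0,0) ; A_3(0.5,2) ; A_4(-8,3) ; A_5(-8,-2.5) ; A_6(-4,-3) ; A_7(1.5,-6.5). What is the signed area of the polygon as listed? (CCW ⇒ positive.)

81

Apply the shoelace (surveyor's) formula: 2A = Σ (x_i·y_{i+1} − x_{i+1}·y_i), indices taken mod 7.
Cross-terms: 0, 0, 17.5, 44, 14, 30.5, 56  ⇒  Σ = 162
Signed area = Σ/2 = 81 (positive ⇒ counter-clockwise traversal).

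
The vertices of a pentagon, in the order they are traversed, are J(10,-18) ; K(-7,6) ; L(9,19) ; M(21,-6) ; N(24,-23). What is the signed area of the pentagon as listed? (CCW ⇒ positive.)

J→K: (10)(6) − (-7)(-18) = -66
K→L: (-7)(19) − (9)(6) = -187
L→M: (9)(-6) − (21)(19) = -453
M→N: (21)(-23) − (24)(-6) = -339
N→J: (24)(-18) − (10)(-23) = -202
Σ = -1247
Signed area = Σ/2 = -623.5 (negative ⇒ clockwise traversal).

-623.5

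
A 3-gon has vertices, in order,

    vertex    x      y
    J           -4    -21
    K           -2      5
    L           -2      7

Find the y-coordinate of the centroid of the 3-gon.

-3

Apply the shoelace (surveyor's) formula. First the cross-terms c_i = x_i·y_{i+1} − x_{i+1}·y_i:
  -62, -4, 70  ⇒  2A = 4, A = 2.
Then Σ (y_i + y_{i+1})·c_i = -36, so ȳ = -36 / (6·2) = -3.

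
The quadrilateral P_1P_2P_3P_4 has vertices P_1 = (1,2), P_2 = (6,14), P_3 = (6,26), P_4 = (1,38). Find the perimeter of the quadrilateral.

74

|P_1P_2| = √((5)² + (12)²) = √169 = 13
|P_2P_3| = √((0)² + (12)²) = √144 = 12
|P_3P_4| = √((-5)² + (12)²) = √169 = 13
|P_4P_1| = √((0)² + (-36)²) = √1296 = 36
Perimeter = 13 + 12 + 13 + 36 = 74.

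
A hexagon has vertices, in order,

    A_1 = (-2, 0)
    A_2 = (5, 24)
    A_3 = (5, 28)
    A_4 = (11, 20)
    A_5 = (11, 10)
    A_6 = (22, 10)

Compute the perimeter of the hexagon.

|A_1A_2| = √((7)² + (24)²) = √625 = 25
|A_2A_3| = √((0)² + (4)²) = √16 = 4
|A_3A_4| = √((6)² + (-8)²) = √100 = 10
|A_4A_5| = √((0)² + (-10)²) = √100 = 10
|A_5A_6| = √((11)² + (0)²) = √121 = 11
|A_6A_1| = √((-24)² + (-10)²) = √676 = 26
Perimeter = 25 + 4 + 10 + 10 + 11 + 26 = 86.

86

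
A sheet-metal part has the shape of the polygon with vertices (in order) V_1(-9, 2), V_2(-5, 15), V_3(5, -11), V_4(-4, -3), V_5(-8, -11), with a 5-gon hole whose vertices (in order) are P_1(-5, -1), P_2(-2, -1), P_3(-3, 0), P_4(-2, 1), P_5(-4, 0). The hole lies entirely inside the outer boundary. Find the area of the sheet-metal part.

147

Outer boundary:
Apply the shoelace (surveyor's) formula: 2A = Σ (x_i·y_{i+1} − x_{i+1}·y_i), indices taken mod 5.
V_1→V_2: (-9)(15) − (-5)(2) = -125
V_2→V_3: (-5)(-11) − (5)(15) = -20
V_3→V_4: (5)(-3) − (-4)(-11) = -59
V_4→V_5: (-4)(-11) − (-8)(-3) = 20
V_5→V_1: (-8)(2) − (-9)(-11) = -115
Σ = -299
Area = |Σ|/2 = 149.5.
Hole:
P_1→P_2: (-5)(-1) − (-2)(-1) = 3
P_2→P_3: (-2)(0) − (-3)(-1) = -3
P_3→P_4: (-3)(1) − (-2)(0) = -3
P_4→P_5: (-2)(0) − (-4)(1) = 4
P_5→P_1: (-4)(-1) − (-5)(0) = 4
Σ = 5
Area = |Σ|/2 = 2.5.
Net area = 149.5 − 2.5 = 147.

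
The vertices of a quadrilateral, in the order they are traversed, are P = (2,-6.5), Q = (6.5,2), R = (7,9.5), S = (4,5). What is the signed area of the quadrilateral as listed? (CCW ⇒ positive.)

27.5

Σ = (46.25) + (47.75) + (-3) + (-36) = 55
Signed area = Σ/2 = 27.5 (positive ⇒ counter-clockwise traversal).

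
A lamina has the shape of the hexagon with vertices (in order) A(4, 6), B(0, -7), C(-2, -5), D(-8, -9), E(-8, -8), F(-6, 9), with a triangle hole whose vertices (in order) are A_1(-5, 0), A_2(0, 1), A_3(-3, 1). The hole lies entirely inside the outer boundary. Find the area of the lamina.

Outer boundary:
Σ = (-28) + (-14) + (-22) + (-8) + (-120) + (-72) = -264
Area = |Σ|/2 = 132.
Hole:
Apply Gauss's area formula: 2A = Σ (x_i·y_{i+1} − x_{i+1}·y_i), indices taken mod 3.
Σ = (-5) + (3) + (5) = 3
Area = |Σ|/2 = 1.5.
Net area = 132 − 1.5 = 130.5.

130.5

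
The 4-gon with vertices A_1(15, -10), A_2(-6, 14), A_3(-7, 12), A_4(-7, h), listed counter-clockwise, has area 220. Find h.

Write out the shoelace sum; only the two edges meeting at A_4 involve h:
2·Area = [((-7)·h − (-7)·12) + ((-7)·(-10) − 15·h)] + 176
       = -22·h + 330 = 440
⇒ h = -5.

-5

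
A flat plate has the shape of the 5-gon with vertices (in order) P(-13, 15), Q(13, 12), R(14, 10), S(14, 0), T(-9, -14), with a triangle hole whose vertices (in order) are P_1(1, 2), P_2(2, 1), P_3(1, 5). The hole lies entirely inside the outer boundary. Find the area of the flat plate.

Outer boundary:
Cross-terms: -351, -38, -140, -196, -317  ⇒  Σ = -1042
Area = |Σ|/2 = 521.
Hole:
Apply Gauss's area formula: 2A = Σ (x_i·y_{i+1} − x_{i+1}·y_i), indices taken mod 3.
P_1→P_2: (1)(1) − (2)(2) = -3
P_2→P_3: (2)(5) − (1)(1) = 9
P_3→P_1: (1)(2) − (1)(5) = -3
Σ = 3
Area = |Σ|/2 = 1.5.
Net area = 521 − 1.5 = 519.5.

519.5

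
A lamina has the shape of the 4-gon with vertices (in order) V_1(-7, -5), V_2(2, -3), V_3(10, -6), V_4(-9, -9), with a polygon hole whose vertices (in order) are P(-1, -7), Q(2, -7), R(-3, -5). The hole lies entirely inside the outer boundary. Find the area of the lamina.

Outer boundary:
Cross-terms: 31, 18, -144, -18  ⇒  Σ = -113
Area = |Σ|/2 = 56.5.
Hole:
Σ = (21) + (-31) + (16) = 6
Area = |Σ|/2 = 3.
Net area = 56.5 − 3 = 53.5.

53.5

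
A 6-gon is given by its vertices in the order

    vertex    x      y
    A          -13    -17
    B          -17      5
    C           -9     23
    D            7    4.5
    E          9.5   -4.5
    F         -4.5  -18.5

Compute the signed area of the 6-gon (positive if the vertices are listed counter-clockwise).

Apply the shoelace (surveyor's) formula: 2A = Σ (x_i·y_{i+1} − x_{i+1}·y_i), indices taken mod 6.
A→B: (-13)(5) − (-17)(-17) = -354
B→C: (-17)(23) − (-9)(5) = -346
C→D: (-9)(4.5) − (7)(23) = -201.5
D→E: (7)(-4.5) − (9.5)(4.5) = -74.25
E→F: (9.5)(-18.5) − (-4.5)(-4.5) = -196
F→A: (-4.5)(-17) − (-13)(-18.5) = -164
Σ = -1335.75
Signed area = Σ/2 = -667.875 (negative ⇒ clockwise traversal).

-667.875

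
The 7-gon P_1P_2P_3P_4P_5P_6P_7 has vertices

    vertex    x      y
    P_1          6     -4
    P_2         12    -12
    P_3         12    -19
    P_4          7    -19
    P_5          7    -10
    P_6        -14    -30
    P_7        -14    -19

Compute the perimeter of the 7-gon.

|P_1P_2| = √((6)² + (-8)²) = √100 = 10
|P_2P_3| = √((0)² + (-7)²) = √49 = 7
|P_3P_4| = √((-5)² + (0)²) = √25 = 5
|P_4P_5| = √((0)² + (9)²) = √81 = 9
|P_5P_6| = √((-21)² + (-20)²) = √841 = 29
|P_6P_7| = √((0)² + (11)²) = √121 = 11
|P_7P_1| = √((20)² + (15)²) = √625 = 25
Perimeter = 10 + 7 + 5 + 9 + 29 + 11 + 25 = 96.

96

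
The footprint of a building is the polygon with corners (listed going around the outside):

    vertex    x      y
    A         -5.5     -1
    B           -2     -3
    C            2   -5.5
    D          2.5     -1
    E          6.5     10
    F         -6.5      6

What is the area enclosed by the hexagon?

109.125

Cross-terms: 14.5, 17, 11.75, 31.5, 104, 39.5  ⇒  Σ = 218.25
Area = |Σ|/2 = 109.125.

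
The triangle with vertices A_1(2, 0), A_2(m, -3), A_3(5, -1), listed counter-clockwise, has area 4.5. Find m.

Write out the shoelace sum; only the two edges meeting at A_2 involve m:
2·Area = [(2·(-3) − m·0) + (m·(-1) − 5·(-3))] + 2
       = -1·m + 11 = 9
⇒ m = 2.

2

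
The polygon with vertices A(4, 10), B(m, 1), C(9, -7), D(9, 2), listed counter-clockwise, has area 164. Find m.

-10

The doubled signed area Σ (x_i y_{i+1} − x_{i+1} y_i) is linear in m.
With m=0 it equals 158; the coefficient of m is -17 (from the two edges through B).
So -17·m + 158 = 2·164 = 328 ⇒ m = -10.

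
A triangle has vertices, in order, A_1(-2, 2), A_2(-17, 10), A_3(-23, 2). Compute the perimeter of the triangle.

48

|A_1A_2| = √((-15)² + (8)²) = √289 = 17
|A_2A_3| = √((-6)² + (-8)²) = √100 = 10
|A_3A_1| = √((21)² + (0)²) = √441 = 21
Perimeter = 17 + 10 + 21 = 48.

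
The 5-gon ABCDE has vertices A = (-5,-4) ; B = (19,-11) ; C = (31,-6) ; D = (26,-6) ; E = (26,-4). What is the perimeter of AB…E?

|AB| = √((24)² + (-7)²) = √625 = 25
|BC| = √((12)² + (5)²) = √169 = 13
|CD| = √((-5)² + (0)²) = √25 = 5
|DE| = √((0)² + (2)²) = √4 = 2
|EA| = √((-31)² + (0)²) = √961 = 31
Perimeter = 25 + 13 + 5 + 2 + 31 = 76.

76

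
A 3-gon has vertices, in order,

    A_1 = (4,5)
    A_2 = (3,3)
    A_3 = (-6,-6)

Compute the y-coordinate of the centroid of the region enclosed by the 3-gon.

2/3

Apply the shoelace (surveyor's) formula. First the cross-terms c_i = x_i·y_{i+1} − x_{i+1}·y_i:
  -3, 0, -6  ⇒  2A = -9, A = -4.5.
Then Σ (y_i + y_{i+1})·c_i = -18, so ȳ = -18 / (6·(-4.5)) = 2/3.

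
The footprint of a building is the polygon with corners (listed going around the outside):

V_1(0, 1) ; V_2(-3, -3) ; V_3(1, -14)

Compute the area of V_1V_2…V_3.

Apply the surveyor's formula: 2A = Σ (x_i·y_{i+1} − x_{i+1}·y_i), indices taken mod 3.
Σ = (3) + (45) + (1) = 49
Area = |Σ|/2 = 24.5.

24.5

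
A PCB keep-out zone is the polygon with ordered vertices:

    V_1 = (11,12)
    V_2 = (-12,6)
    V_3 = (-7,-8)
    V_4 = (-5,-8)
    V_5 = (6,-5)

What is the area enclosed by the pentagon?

V_1→V_2: (11)(6) − (-12)(12) = 210
V_2→V_3: (-12)(-8) − (-7)(6) = 138
V_3→V_4: (-7)(-8) − (-5)(-8) = 16
V_4→V_5: (-5)(-5) − (6)(-8) = 73
V_5→V_1: (6)(12) − (11)(-5) = 127
Σ = 564
Area = |Σ|/2 = 282.

282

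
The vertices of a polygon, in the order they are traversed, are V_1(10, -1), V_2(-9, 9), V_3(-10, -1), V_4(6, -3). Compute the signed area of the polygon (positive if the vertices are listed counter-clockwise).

120

Apply Gauss's area formula: 2A = Σ (x_i·y_{i+1} − x_{i+1}·y_i), indices taken mod 4.
V_1→V_2: (10)(9) − (-9)(-1) = 81
V_2→V_3: (-9)(-1) − (-10)(9) = 99
V_3→V_4: (-10)(-3) − (6)(-1) = 36
V_4→V_1: (6)(-1) − (10)(-3) = 24
Σ = 240
Signed area = Σ/2 = 120 (positive ⇒ counter-clockwise traversal).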